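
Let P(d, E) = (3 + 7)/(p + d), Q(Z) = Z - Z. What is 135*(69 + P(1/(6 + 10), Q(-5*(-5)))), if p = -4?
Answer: 62805/7 ≈ 8972.1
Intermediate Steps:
Q(Z) = 0
P(d, E) = 10/(-4 + d) (P(d, E) = (3 + 7)/(-4 + d) = 10/(-4 + d))
135*(69 + P(1/(6 + 10), Q(-5*(-5)))) = 135*(69 + 10/(-4 + 1/(6 + 10))) = 135*(69 + 10/(-4 + 1/16)) = 135*(69 + 10/(-63/16)) = 135*(69 + 10*(-16/63)) = 135*(69 - 160/63) = 135*(4187/63) = 62805/7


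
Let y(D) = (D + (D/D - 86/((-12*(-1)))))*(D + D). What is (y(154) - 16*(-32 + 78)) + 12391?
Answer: 171563/3 ≈ 57188.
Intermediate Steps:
y(D) = 2*D*(-37/6 + D) (y(D) = (D + (1 - 86/12))*(2*D) = (D + (1 - 86*1/12))*(2*D) = (D + (1 - 43/6))*(2*D) = (D - 37/6)*(2*D) = (-37/6 + D)*(2*D) = 2*D*(-37/6 + D))
(y(154) - 16*(-32 + 78)) + 12391 = ((⅓)*154*(-37 + 6*154) - 16*(-32 + 78)) + 12391 = ((⅓)*154*(-37 + 924) - 16*46) + 12391 = ((⅓)*154*887 - 736) + 12391 = (136598/3 - 736) + 12391 = 134390/3 + 12391 = 171563/3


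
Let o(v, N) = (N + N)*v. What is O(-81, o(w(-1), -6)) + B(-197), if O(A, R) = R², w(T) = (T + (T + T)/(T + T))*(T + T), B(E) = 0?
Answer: 0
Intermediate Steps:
w(T) = 2*T*(1 + T) (w(T) = (T + (2*T)/((2*T)))*(2*T) = (T + (2*T)*(1/(2*T)))*(2*T) = (T + 1)*(2*T) = (1 + T)*(2*T) = 2*T*(1 + T))
o(v, N) = 2*N*v (o(v, N) = (2*N)*v = 2*N*v)
O(-81, o(w(-1), -6)) + B(-197) = (2*(-6)*(2*(-1)*(1 - 1)))² + 0 = (2*(-6)*(2*(-1)*0))² + 0 = (2*(-6)*0)² + 0 = 0² + 0 = 0 + 0 = 0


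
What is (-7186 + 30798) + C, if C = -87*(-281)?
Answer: 48059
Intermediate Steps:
C = 24447
(-7186 + 30798) + C = (-7186 + 30798) + 24447 = 23612 + 24447 = 48059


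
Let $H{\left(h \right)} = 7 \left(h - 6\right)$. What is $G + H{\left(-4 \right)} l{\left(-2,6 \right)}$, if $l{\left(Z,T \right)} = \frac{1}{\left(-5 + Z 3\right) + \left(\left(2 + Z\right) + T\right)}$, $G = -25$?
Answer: $-11$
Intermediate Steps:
$H{\left(h \right)} = -42 + 7 h$ ($H{\left(h \right)} = 7 \left(-6 + h\right) = -42 + 7 h$)
$l{\left(Z,T \right)} = \frac{1}{-3 + T + 4 Z}$ ($l{\left(Z,T \right)} = \frac{1}{\left(-5 + 3 Z\right) + \left(2 + T + Z\right)} = \frac{1}{-3 + T + 4 Z}$)
$G + H{\left(-4 \right)} l{\left(-2,6 \right)} = -25 + \frac{-42 + 7 \left(-4\right)}{-3 + 6 + 4 \left(-2\right)} = -25 + \frac{-42 - 28}{-3 + 6 - 8} = -25 - \frac{70}{-5} = -25 - -14 = -25 + 14 = -11$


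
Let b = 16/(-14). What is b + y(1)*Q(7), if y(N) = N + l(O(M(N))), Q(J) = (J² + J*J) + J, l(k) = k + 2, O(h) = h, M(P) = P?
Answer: 2932/7 ≈ 418.86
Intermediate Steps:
l(k) = 2 + k
Q(J) = J + 2*J² (Q(J) = (J² + J²) + J = 2*J² + J = J + 2*J²)
y(N) = 2 + 2*N (y(N) = N + (2 + N) = 2 + 2*N)
b = -8/7 (b = 16*(-1/14) = -8/7 ≈ -1.1429)
b + y(1)*Q(7) = -8/7 + (2 + 2*1)*(7*(1 + 2*7)) = -8/7 + (2 + 2)*(7*(1 + 14)) = -8/7 + 4*(7*15) = -8/7 + 4*105 = -8/7 + 420 = 2932/7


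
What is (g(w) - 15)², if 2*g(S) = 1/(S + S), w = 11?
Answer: 434281/1936 ≈ 224.32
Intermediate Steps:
g(S) = 1/(4*S) (g(S) = 1/(2*(S + S)) = 1/(2*((2*S))) = (1/(2*S))/2 = 1/(4*S))
(g(w) - 15)² = ((¼)/11 - 15)² = ((¼)*(1/11) - 15)² = (1/44 - 15)² = (-659/44)² = 434281/1936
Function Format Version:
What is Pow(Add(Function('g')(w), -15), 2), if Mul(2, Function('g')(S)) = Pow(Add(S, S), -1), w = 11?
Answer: Rational(434281, 1936) ≈ 224.32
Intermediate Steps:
Function('g')(S) = Mul(Rational(1, 4), Pow(S, -1)) (Function('g')(S) = Mul(Rational(1, 2), Pow(Add(S, S), -1)) = Mul(Rational(1, 2), Pow(Mul(2, S), -1)) = Mul(Rational(1, 2), Mul(Rational(1, 2), Pow(S, -1))) = Mul(Rational(1, 4), Pow(S, -1)))
Pow(Add(Function('g')(w), -15), 2) = Pow(Add(Mul(Rational(1, 4), Pow(11, -1)), -15), 2) = Pow(Add(Mul(Rational(1, 4), Rational(1, 11)), -15), 2) = Pow(Add(Rational(1, 44), -15), 2) = Pow(Rational(-659, 44), 2) = Rational(434281, 1936)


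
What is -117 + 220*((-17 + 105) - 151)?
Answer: -13977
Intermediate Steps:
-117 + 220*((-17 + 105) - 151) = -117 + 220*(88 - 151) = -117 + 220*(-63) = -117 - 13860 = -13977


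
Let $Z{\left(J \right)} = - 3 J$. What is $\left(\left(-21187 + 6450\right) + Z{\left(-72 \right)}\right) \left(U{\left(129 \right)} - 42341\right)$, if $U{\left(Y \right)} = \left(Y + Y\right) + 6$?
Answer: $611000117$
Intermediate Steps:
$U{\left(Y \right)} = 6 + 2 Y$ ($U{\left(Y \right)} = 2 Y + 6 = 6 + 2 Y$)
$\left(\left(-21187 + 6450\right) + Z{\left(-72 \right)}\right) \left(U{\left(129 \right)} - 42341\right) = \left(\left(-21187 + 6450\right) - -216\right) \left(\left(6 + 2 \cdot 129\right) - 42341\right) = \left(-14737 + 216\right) \left(\left(6 + 258\right) - 42341\right) = - 14521 \left(264 - 42341\right) = \left(-14521\right) \left(-42077\right) = 611000117$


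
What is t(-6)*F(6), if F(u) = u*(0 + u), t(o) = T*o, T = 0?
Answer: 0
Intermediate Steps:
t(o) = 0 (t(o) = 0*o = 0)
F(u) = u² (F(u) = u*u = u²)
t(-6)*F(6) = 0*6² = 0*36 = 0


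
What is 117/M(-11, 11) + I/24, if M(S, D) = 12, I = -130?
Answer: 13/3 ≈ 4.3333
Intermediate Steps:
117/M(-11, 11) + I/24 = 117/12 - 130/24 = 117*(1/12) - 130*1/24 = 39/4 - 65/12 = 13/3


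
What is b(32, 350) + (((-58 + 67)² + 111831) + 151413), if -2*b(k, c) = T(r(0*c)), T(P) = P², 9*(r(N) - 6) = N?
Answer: 263307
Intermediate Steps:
r(N) = 6 + N/9
b(k, c) = -18 (b(k, c) = -(6 + (0*c)/9)²/2 = -(6 + (⅑)*0)²/2 = -(6 + 0)²/2 = -½*6² = -½*36 = -18)
b(32, 350) + (((-58 + 67)² + 111831) + 151413) = -18 + (((-58 + 67)² + 111831) + 151413) = -18 + ((9² + 111831) + 151413) = -18 + ((81 + 111831) + 151413) = -18 + (111912 + 151413) = -18 + 263325 = 263307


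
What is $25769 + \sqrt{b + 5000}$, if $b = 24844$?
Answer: $25769 + 6 \sqrt{829} \approx 25942.0$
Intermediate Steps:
$25769 + \sqrt{b + 5000} = 25769 + \sqrt{24844 + 5000} = 25769 + \sqrt{29844} = 25769 + 6 \sqrt{829}$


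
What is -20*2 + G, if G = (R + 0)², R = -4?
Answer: -24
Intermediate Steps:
G = 16 (G = (-4 + 0)² = (-4)² = 16)
-20*2 + G = -20*2 + 16 = -40 + 16 = -24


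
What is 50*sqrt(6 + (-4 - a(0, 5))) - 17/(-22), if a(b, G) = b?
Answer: 17/22 + 50*sqrt(2) ≈ 71.483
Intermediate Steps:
50*sqrt(6 + (-4 - a(0, 5))) - 17/(-22) = 50*sqrt(6 + (-4 - 1*0)) - 17/(-22) = 50*sqrt(6 + (-4 + 0)) - 17*(-1/22) = 50*sqrt(6 - 4) + 17/22 = 50*sqrt(2) + 17/22 = 17/22 + 50*sqrt(2)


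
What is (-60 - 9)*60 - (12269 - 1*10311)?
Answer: -6098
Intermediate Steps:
(-60 - 9)*60 - (12269 - 1*10311) = -69*60 - (12269 - 10311) = -4140 - 1*1958 = -4140 - 1958 = -6098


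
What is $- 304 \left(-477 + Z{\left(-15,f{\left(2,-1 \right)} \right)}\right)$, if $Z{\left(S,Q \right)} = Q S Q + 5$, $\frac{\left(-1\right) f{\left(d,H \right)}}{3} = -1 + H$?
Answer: $307648$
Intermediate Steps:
$f{\left(d,H \right)} = 3 - 3 H$ ($f{\left(d,H \right)} = - 3 \left(-1 + H\right) = 3 - 3 H$)
$Z{\left(S,Q \right)} = 5 + S Q^{2}$ ($Z{\left(S,Q \right)} = S Q^{2} + 5 = 5 + S Q^{2}$)
$- 304 \left(-477 + Z{\left(-15,f{\left(2,-1 \right)} \right)}\right) = - 304 \left(-477 + \left(5 - 15 \left(3 - -3\right)^{2}\right)\right) = - 304 \left(-477 + \left(5 - 15 \left(3 + 3\right)^{2}\right)\right) = - 304 \left(-477 + \left(5 - 15 \cdot 6^{2}\right)\right) = - 304 \left(-477 + \left(5 - 540\right)\right) = - 304 \left(-477 - 535\right) = \left(-304\right) \left(-1012\right) = 307648$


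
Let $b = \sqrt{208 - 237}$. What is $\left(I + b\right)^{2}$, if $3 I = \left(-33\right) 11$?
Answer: $\left(121 - i \sqrt{29}\right)^{2} \approx 14612.0 - 1303.2 i$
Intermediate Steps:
$I = -121$ ($I = \frac{\left(-33\right) 11}{3} = \frac{1}{3} \left(-363\right) = -121$)
$b = i \sqrt{29}$ ($b = \sqrt{-29} = i \sqrt{29} \approx 5.3852 i$)
$\left(I + b\right)^{2} = \left(-121 + i \sqrt{29}\right)^{2}$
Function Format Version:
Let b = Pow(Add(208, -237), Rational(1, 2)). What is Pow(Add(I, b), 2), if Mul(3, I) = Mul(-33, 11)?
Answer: Pow(Add(121, Mul(-1, I, Pow(29, Rational(1, 2)))), 2) ≈ Add(14612., Mul(-1303.2, I))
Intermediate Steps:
I = -121 (I = Mul(Rational(1, 3), Mul(-33, 11)) = Mul(Rational(1, 3), -363) = -121)
b = Mul(I, Pow(29, Rational(1, 2))) (b = Pow(-29, Rational(1, 2)) = Mul(I, Pow(29, Rational(1, 2))) ≈ Mul(5.3852, I))
Pow(Add(I, b), 2) = Pow(Add(-121, Mul(I, Pow(29, Rational(1, 2)))), 2)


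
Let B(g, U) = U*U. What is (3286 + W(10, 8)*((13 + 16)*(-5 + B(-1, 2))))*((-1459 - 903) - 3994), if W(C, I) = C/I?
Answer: -20655411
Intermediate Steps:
B(g, U) = U²
(3286 + W(10, 8)*((13 + 16)*(-5 + B(-1, 2))))*((-1459 - 903) - 3994) = (3286 + (10/8)*((13 + 16)*(-5 + 2²)))*((-1459 - 903) - 3994) = (3286 + (10*(⅛))*(29*(-5 + 4)))*(-2362 - 3994) = (3286 + 5*(29*(-1))/4)*(-6356) = (3286 + (5/4)*(-29))*(-6356) = (3286 - 145/4)*(-6356) = (12999/4)*(-6356) = -20655411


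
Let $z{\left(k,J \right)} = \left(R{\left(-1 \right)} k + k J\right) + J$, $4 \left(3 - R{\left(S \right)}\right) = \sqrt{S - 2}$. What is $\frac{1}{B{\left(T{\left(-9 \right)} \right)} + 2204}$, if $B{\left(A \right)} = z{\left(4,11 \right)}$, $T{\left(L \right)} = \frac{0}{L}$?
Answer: $\frac{757}{1719148} + \frac{i \sqrt{3}}{5157444} \approx 0.00044033 + 3.3584 \cdot 10^{-7} i$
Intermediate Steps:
$T{\left(L \right)} = 0$
$R{\left(S \right)} = 3 - \frac{\sqrt{-2 + S}}{4}$ ($R{\left(S \right)} = 3 - \frac{\sqrt{S - 2}}{4} = 3 - \frac{\sqrt{-2 + S}}{4}$)
$z{\left(k,J \right)} = J + J k + k \left(3 - \frac{i \sqrt{3}}{4}\right)$ ($z{\left(k,J \right)} = \left(\left(3 - \frac{\sqrt{-2 - 1}}{4}\right) k + k J\right) + J = \left(\left(3 - \frac{\sqrt{-3}}{4}\right) k + J k\right) + J = \left(\left(3 - \frac{i \sqrt{3}}{4}\right) k + J k\right) + J = \left(k \left(3 - \frac{i \sqrt{3}}{4}\right) + J k\right) + J = \left(J k + k \left(3 - \frac{i \sqrt{3}}{4}\right)\right) + J = J + J k + k \left(3 - \frac{i \sqrt{3}}{4}\right)$)
$B{\left(A \right)} = 67 - i \sqrt{3}$ ($B{\left(A \right)} = 11 + 11 \cdot 4 + \frac{1}{4} \cdot 4 \left(12 - i \sqrt{3}\right) = 11 + 44 + \left(12 - i \sqrt{3}\right) = 67 - i \sqrt{3}$)
$\frac{1}{B{\left(T{\left(-9 \right)} \right)} + 2204} = \frac{1}{\left(67 - i \sqrt{3}\right) + 2204} = \frac{1}{2271 - i \sqrt{3}}$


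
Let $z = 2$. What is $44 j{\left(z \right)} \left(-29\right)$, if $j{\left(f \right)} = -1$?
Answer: $1276$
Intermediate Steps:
$44 j{\left(z \right)} \left(-29\right) = 44 \left(-1\right) \left(-29\right) = \left(-44\right) \left(-29\right) = 1276$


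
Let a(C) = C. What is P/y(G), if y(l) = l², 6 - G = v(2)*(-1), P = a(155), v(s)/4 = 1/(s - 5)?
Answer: 1395/196 ≈ 7.1173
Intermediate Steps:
v(s) = 4/(-5 + s) (v(s) = 4/(s - 5) = 4/(-5 + s))
P = 155
G = 14/3 (G = 6 - 4/(-5 + 2)*(-1) = 6 - 4/(-3)*(-1) = 6 - 4*(-⅓)*(-1) = 6 - (-4)*(-1)/3 = 6 - 1*4/3 = 6 - 4/3 = 14/3 ≈ 4.6667)
P/y(G) = 155/((14/3)²) = 155/(196/9) = 155*(9/196) = 1395/196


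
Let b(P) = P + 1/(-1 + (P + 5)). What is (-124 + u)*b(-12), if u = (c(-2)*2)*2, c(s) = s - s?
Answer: 3007/2 ≈ 1503.5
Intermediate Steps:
c(s) = 0
b(P) = P + 1/(4 + P) (b(P) = P + 1/(-1 + (5 + P)) = P + 1/(4 + P))
u = 0 (u = (0*2)*2 = 0*2 = 0)
(-124 + u)*b(-12) = (-124 + 0)*((1 + (-12)² + 4*(-12))/(4 - 12)) = -124*(1 + 144 - 48)/(-8) = -(-31)*97/2 = -124*(-97/8) = 3007/2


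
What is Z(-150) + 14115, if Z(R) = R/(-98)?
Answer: 691710/49 ≈ 14117.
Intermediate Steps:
Z(R) = -R/98 (Z(R) = R*(-1/98) = -R/98)
Z(-150) + 14115 = -1/98*(-150) + 14115 = 75/49 + 14115 = 691710/49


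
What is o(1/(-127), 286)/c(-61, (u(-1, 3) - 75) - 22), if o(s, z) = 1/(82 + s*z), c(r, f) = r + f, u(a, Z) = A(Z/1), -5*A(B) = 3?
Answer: -635/8031504 ≈ -7.9064e-5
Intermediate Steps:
A(B) = -⅗ (A(B) = -⅕*3 = -⅗)
u(a, Z) = -⅗
c(r, f) = f + r
o(1/(-127), 286)/c(-61, (u(-1, 3) - 75) - 22) = 1/((82 + 286/(-127))*(((-⅗ - 75) - 22) - 61)) = 1/((82 - 1/127*286)*((-378/5 - 22) - 61)) = 1/((82 - 286/127)*(-488/5 - 61)) = 1/((10128/127)*(-793/5)) = (127/10128)*(-5/793) = -635/8031504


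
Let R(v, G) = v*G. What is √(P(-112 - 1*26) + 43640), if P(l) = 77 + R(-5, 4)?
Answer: √43697 ≈ 209.04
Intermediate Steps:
R(v, G) = G*v
P(l) = 57 (P(l) = 77 + 4*(-5) = 77 - 20 = 57)
√(P(-112 - 1*26) + 43640) = √(57 + 43640) = √43697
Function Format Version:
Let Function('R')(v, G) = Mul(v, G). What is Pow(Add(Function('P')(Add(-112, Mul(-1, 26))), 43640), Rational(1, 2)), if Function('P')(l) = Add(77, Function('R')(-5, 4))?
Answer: Pow(43697, Rational(1, 2)) ≈ 209.04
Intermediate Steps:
Function('R')(v, G) = Mul(G, v)
Function('P')(l) = 57 (Function('P')(l) = Add(77, Mul(4, -5)) = Add(77, -20) = 57)
Pow(Add(Function('P')(Add(-112, Mul(-1, 26))), 43640), Rational(1, 2)) = Pow(Add(57, 43640), Rational(1, 2)) = Pow(43697, Rational(1, 2))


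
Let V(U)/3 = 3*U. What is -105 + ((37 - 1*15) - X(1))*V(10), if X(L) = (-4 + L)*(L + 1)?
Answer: 2415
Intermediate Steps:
V(U) = 9*U (V(U) = 3*(3*U) = 9*U)
X(L) = (1 + L)*(-4 + L) (X(L) = (-4 + L)*(1 + L) = (1 + L)*(-4 + L))
-105 + ((37 - 1*15) - X(1))*V(10) = -105 + ((37 - 1*15) - (-4 + 1**2 - 3*1))*(9*10) = -105 + ((37 - 15) - (-4 + 1 - 3))*90 = -105 + (22 - 1*(-6))*90 = -105 + (22 + 6)*90 = -105 + 28*90 = -105 + 2520 = 2415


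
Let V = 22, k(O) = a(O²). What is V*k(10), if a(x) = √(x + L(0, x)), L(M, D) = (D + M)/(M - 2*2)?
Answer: 110*√3 ≈ 190.53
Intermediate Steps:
L(M, D) = (D + M)/(-4 + M) (L(M, D) = (D + M)/(M - 4) = (D + M)/(-4 + M))
a(x) = √3*√x/2 (a(x) = √(x + (x + 0)/(-4 + 0)) = √(x + x/(-4)) = √(x - x/4) = √(3*x/4) = √3*√x/2)
k(O) = √3*√(O²)/2
V*k(10) = 22*(√3*√(10²)/2) = 22*(√3*√100/2) = 22*((½)*√3*10) = 22*(5*√3) = 110*√3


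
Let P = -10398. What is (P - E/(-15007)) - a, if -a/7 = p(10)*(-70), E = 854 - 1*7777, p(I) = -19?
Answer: -379873/349 ≈ -1088.5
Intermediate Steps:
E = -6923 (E = 854 - 7777 = -6923)
a = -9310 (a = -(-133)*(-70) = -7*1330 = -9310)
(P - E/(-15007)) - a = (-10398 - (-6923)/(-15007)) - 1*(-9310) = (-10398 - (-6923)*(-1)/15007) + 9310 = (-10398 - 1*161/349) + 9310 = (-10398 - 161/349) + 9310 = -3629063/349 + 9310 = -379873/349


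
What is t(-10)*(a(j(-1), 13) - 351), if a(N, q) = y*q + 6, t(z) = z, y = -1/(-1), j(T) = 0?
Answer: 3320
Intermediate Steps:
y = 1 (y = -1*(-1) = 1)
a(N, q) = 6 + q (a(N, q) = 1*q + 6 = q + 6 = 6 + q)
t(-10)*(a(j(-1), 13) - 351) = -10*((6 + 13) - 351) = -10*(19 - 351) = -10*(-332) = 3320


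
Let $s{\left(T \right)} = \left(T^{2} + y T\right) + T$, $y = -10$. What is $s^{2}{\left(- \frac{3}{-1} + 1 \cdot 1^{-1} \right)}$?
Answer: $400$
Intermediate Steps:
$s{\left(T \right)} = T^{2} - 9 T$ ($s{\left(T \right)} = \left(T^{2} - 10 T\right) + T = T^{2} - 9 T$)
$s^{2}{\left(- \frac{3}{-1} + 1 \cdot 1^{-1} \right)} = \left(\left(- \frac{3}{-1} + 1 \cdot 1^{-1}\right) \left(-9 + \left(- \frac{3}{-1} + 1 \cdot 1^{-1}\right)\right)\right)^{2} = \left(\left(\left(-3\right) \left(-1\right) + 1 \cdot 1\right) \left(-9 + \left(\left(-3\right) \left(-1\right) + 1 \cdot 1\right)\right)\right)^{2} = \left(\left(3 + 1\right) \left(-9 + \left(3 + 1\right)\right)\right)^{2} = \left(4 \left(-9 + 4\right)\right)^{2} = \left(4 \left(-5\right)\right)^{2} = \left(-20\right)^{2} = 400$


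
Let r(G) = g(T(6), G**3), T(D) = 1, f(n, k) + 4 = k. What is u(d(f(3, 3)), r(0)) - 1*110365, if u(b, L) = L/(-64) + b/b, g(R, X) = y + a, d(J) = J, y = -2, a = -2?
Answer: -1765823/16 ≈ -1.1036e+5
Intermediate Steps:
f(n, k) = -4 + k
g(R, X) = -4 (g(R, X) = -2 - 2 = -4)
r(G) = -4
u(b, L) = 1 - L/64 (u(b, L) = L*(-1/64) + 1 = -L/64 + 1 = 1 - L/64)
u(d(f(3, 3)), r(0)) - 1*110365 = (1 - 1/64*(-4)) - 1*110365 = (1 + 1/16) - 110365 = 17/16 - 110365 = -1765823/16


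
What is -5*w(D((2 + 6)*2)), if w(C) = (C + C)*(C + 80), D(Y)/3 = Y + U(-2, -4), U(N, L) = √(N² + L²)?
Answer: -63240 - 10560*√5 ≈ -86853.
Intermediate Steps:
U(N, L) = √(L² + N²)
D(Y) = 3*Y + 6*√5 (D(Y) = 3*(Y + √((-4)² + (-2)²)) = 3*(Y + √(16 + 4)) = 3*(Y + √20) = 3*(Y + 2*√5) = 3*Y + 6*√5)
w(C) = 2*C*(80 + C) (w(C) = (2*C)*(80 + C) = 2*C*(80 + C))
-5*w(D((2 + 6)*2)) = -10*(3*((2 + 6)*2) + 6*√5)*(80 + (3*((2 + 6)*2) + 6*√5)) = -10*(3*(8*2) + 6*√5)*(80 + (3*(8*2) + 6*√5)) = -10*(3*16 + 6*√5)*(80 + (3*16 + 6*√5)) = -10*(48 + 6*√5)*(80 + (48 + 6*√5)) = -10*(48 + 6*√5)*(128 + 6*√5)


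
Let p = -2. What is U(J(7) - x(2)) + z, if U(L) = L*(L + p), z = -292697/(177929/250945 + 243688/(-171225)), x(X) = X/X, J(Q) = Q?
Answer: 2515471607215173/6137278427 ≈ 4.0987e+5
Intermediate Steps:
x(X) = 1
z = 2515324312532925/6137278427 (z = -292697/(177929*(1/250945) + 243688*(-1/171225)) = -292697/(177929/250945 - 243688/171225) = -292697/(-6137278427/8593611525) = -292697*(-8593611525/6137278427) = 2515324312532925/6137278427 ≈ 4.0984e+5)
U(L) = L*(-2 + L) (U(L) = L*(L - 2) = L*(-2 + L))
U(J(7) - x(2)) + z = (7 - 1*1)*(-2 + (7 - 1*1)) + 2515324312532925/6137278427 = (7 - 1)*(-2 + (7 - 1)) + 2515324312532925/6137278427 = 6*(-2 + 6) + 2515324312532925/6137278427 = 6*4 + 2515324312532925/6137278427 = 24 + 2515324312532925/6137278427 = 2515471607215173/6137278427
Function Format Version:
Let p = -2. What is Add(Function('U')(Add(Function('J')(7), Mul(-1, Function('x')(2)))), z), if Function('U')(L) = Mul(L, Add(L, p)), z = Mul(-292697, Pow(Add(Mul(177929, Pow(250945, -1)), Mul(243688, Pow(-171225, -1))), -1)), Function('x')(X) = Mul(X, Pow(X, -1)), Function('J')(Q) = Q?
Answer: Rational(2515471607215173, 6137278427) ≈ 4.0987e+5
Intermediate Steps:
Function('x')(X) = 1
z = Rational(2515324312532925, 6137278427) (z = Mul(-292697, Pow(Add(Mul(177929, Rational(1, 250945)), Mul(243688, Rational(-1, 171225))), -1)) = Mul(-292697, Pow(Add(Rational(177929, 250945), Rational(-243688, 171225)), -1)) = Mul(-292697, Pow(Rational(-6137278427, 8593611525), -1)) = Mul(-292697, Rational(-8593611525, 6137278427)) = Rational(2515324312532925, 6137278427) ≈ 4.0984e+5)
Function('U')(L) = Mul(L, Add(-2, L)) (Function('U')(L) = Mul(L, Add(L, -2)) = Mul(L, Add(-2, L)))
Add(Function('U')(Add(Function('J')(7), Mul(-1, Function('x')(2)))), z) = Add(Mul(Add(7, Mul(-1, 1)), Add(-2, Add(7, Mul(-1, 1)))), Rational(2515324312532925, 6137278427)) = Add(Mul(Add(7, -1), Add(-2, Add(7, -1))), Rational(2515324312532925, 6137278427)) = Add(Mul(6, Add(-2, 6)), Rational(2515324312532925, 6137278427)) = Add(Mul(6, 4), Rational(2515324312532925, 6137278427)) = Add(24, Rational(2515324312532925, 6137278427)) = Rational(2515471607215173, 6137278427)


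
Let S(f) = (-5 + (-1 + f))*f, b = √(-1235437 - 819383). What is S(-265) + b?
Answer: 71815 + 2*I*√513705 ≈ 71815.0 + 1433.5*I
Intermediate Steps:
b = 2*I*√513705 (b = √(-2054820) = 2*I*√513705 ≈ 1433.5*I)
S(f) = f*(-6 + f) (S(f) = (-6 + f)*f = f*(-6 + f))
S(-265) + b = -265*(-6 - 265) + 2*I*√513705 = -265*(-271) + 2*I*√513705 = 71815 + 2*I*√513705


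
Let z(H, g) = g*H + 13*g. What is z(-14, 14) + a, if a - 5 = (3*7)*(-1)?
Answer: -30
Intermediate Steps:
z(H, g) = 13*g + H*g (z(H, g) = H*g + 13*g = 13*g + H*g)
a = -16 (a = 5 + (3*7)*(-1) = 5 + 21*(-1) = 5 - 21 = -16)
z(-14, 14) + a = 14*(13 - 14) - 16 = 14*(-1) - 16 = -14 - 16 = -30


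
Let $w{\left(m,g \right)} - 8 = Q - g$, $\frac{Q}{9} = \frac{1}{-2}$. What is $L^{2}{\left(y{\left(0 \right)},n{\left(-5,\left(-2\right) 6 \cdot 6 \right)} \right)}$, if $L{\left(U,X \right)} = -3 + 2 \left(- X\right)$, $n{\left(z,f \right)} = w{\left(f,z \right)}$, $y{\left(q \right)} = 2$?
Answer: $400$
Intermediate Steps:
$Q = - \frac{9}{2}$ ($Q = \frac{9}{-2} = 9 \left(- \frac{1}{2}\right) = - \frac{9}{2} \approx -4.5$)
$w{\left(m,g \right)} = \frac{7}{2} - g$ ($w{\left(m,g \right)} = 8 - \left(\frac{9}{2} + g\right) = \frac{7}{2} - g$)
$n{\left(z,f \right)} = \frac{7}{2} - z$
$L{\left(U,X \right)} = -3 - 2 X$
$L^{2}{\left(y{\left(0 \right)},n{\left(-5,\left(-2\right) 6 \cdot 6 \right)} \right)} = \left(-3 - 2 \left(\frac{7}{2} - -5\right)\right)^{2} = \left(-3 - 2 \left(\frac{7}{2} + 5\right)\right)^{2} = \left(-3 - 17\right)^{2} = \left(-20\right)^{2} = 400$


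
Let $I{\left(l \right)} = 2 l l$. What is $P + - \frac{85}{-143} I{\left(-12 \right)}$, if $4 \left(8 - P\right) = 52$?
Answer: $\frac{23765}{143} \approx 166.19$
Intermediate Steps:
$P = -5$ ($P = 8 - 13 = -5$)
$I{\left(l \right)} = 2 l^{2}$
$P + - \frac{85}{-143} I{\left(-12 \right)} = -5 + - \frac{85}{-143} \cdot 2 \left(-12\right)^{2} = -5 + \left(-85\right) \left(- \frac{1}{143}\right) 2 \cdot 144 = -5 + \frac{85}{143} \cdot 288 = -5 + \frac{24480}{143} = \frac{23765}{143}$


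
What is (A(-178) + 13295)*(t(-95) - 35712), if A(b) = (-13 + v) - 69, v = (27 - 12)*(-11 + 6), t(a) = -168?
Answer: -471391440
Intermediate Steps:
v = -75 (v = 15*(-5) = -75)
A(b) = -157 (A(b) = (-13 - 75) - 69 = -88 - 69 = -157)
(A(-178) + 13295)*(t(-95) - 35712) = (-157 + 13295)*(-168 - 35712) = 13138*(-35880) = -471391440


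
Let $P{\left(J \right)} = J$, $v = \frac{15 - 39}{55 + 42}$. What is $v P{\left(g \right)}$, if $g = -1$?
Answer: $\frac{24}{97} \approx 0.24742$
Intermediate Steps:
$v = - \frac{24}{97} \approx -0.24742$
$v P{\left(g \right)} = \left(- \frac{24}{97}\right) \left(-1\right) = \frac{24}{97}$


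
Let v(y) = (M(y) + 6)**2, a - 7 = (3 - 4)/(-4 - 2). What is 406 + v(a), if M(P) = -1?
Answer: 431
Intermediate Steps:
a = 43/6 (a = 7 + (3 - 4)/(-4 - 2) = 7 - 1/(-6) = 7 - 1*(-1/6) = 7 + 1/6 = 43/6 ≈ 7.1667)
v(y) = 25 (v(y) = (-1 + 6)**2 = 5**2 = 25)
406 + v(a) = 406 + 25 = 431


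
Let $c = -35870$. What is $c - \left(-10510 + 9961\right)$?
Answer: $-35321$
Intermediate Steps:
$c - \left(-10510 + 9961\right) = -35870 - \left(-10510 + 9961\right) = -35870 - -549 = -35870 + 549 = -35321$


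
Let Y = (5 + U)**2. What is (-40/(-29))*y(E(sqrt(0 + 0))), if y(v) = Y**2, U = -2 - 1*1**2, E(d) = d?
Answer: 640/29 ≈ 22.069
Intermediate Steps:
U = -3 (U = -2 - 1*1 = -2 - 1 = -3)
Y = 4 (Y = (5 - 3)**2 = 2**2 = 4)
y(v) = 16 (y(v) = 4**2 = 16)
(-40/(-29))*y(E(sqrt(0 + 0))) = -40/(-29)*16 = -40*(-1/29)*16 = (40/29)*16 = 640/29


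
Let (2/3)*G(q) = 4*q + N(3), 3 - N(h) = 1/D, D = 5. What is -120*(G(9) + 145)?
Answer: -24384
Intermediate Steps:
N(h) = 14/5 (N(h) = 3 - 1/5 = 3 - 1*⅕ = 3 - ⅕ = 14/5)
G(q) = 21/5 + 6*q (G(q) = 3*(4*q + 14/5)/2 = 3*(14/5 + 4*q)/2 = 21/5 + 6*q)
-120*(G(9) + 145) = -120*((21/5 + 6*9) + 145) = -120*((21/5 + 54) + 145) = -120*(291/5 + 145) = -120*1016/5 = -24384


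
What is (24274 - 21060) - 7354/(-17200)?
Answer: 27644077/8600 ≈ 3214.4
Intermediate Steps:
(24274 - 21060) - 7354/(-17200) = 3214 - 7354*(-1/17200) = 3214 + 3677/8600 = 27644077/8600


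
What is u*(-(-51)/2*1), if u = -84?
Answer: -2142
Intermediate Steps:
u*(-(-51)/2*1) = -84*(-(-51)/2) = -84*(-17*(-3/2)) = -2142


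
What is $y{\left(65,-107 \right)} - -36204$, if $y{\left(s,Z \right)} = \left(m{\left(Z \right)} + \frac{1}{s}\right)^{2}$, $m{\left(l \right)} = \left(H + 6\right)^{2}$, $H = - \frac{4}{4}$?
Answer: $\frac{155605776}{4225} \approx 36830.0$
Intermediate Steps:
$H = -1$ ($H = \left(-4\right) \frac{1}{4} = -1$)
$m{\left(l \right)} = 25$ ($m{\left(l \right)} = \left(-1 + 6\right)^{2} = 5^{2} = 25$)
$y{\left(s,Z \right)} = \left(25 + \frac{1}{s}\right)^{2}$
$y{\left(65,-107 \right)} - -36204 = \frac{\left(1 + 25 \cdot 65\right)^{2}}{4225} - -36204 = \frac{\left(1 + 1625\right)^{2}}{4225} + 36204 = \frac{1626^{2}}{4225} + 36204 = \frac{1}{4225} \cdot 2643876 + 36204 = \frac{2643876}{4225} + 36204 = \frac{155605776}{4225}$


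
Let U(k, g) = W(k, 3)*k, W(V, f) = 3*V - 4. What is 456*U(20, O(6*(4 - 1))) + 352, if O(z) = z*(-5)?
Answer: 511072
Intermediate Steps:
W(V, f) = -4 + 3*V
O(z) = -5*z
U(k, g) = k*(-4 + 3*k) (U(k, g) = (-4 + 3*k)*k = k*(-4 + 3*k))
456*U(20, O(6*(4 - 1))) + 352 = 456*(20*(-4 + 3*20)) + 352 = 456*(20*(-4 + 60)) + 352 = 456*(20*56) + 352 = 456*1120 + 352 = 510720 + 352 = 511072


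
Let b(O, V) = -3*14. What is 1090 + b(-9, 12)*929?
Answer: -37928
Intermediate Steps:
b(O, V) = -42
1090 + b(-9, 12)*929 = 1090 - 42*929 = 1090 - 39018 = -37928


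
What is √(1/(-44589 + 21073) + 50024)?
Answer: √6915846207657/11758 ≈ 223.66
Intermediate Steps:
√(1/(-44589 + 21073) + 50024) = √(1/(-23516) + 50024) = √(-1/23516 + 50024) = √(1176364383/23516) = √6915846207657/11758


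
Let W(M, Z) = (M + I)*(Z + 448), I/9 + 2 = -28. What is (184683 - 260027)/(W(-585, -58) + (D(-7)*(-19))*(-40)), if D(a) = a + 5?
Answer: 37672/167485 ≈ 0.22493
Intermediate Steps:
I = -270 (I = -18 + 9*(-28) = -18 - 252 = -270)
D(a) = 5 + a
W(M, Z) = (-270 + M)*(448 + Z) (W(M, Z) = (M - 270)*(Z + 448) = (-270 + M)*(448 + Z))
(184683 - 260027)/(W(-585, -58) + (D(-7)*(-19))*(-40)) = (184683 - 260027)/((-120960 - 270*(-58) + 448*(-585) - 585*(-58)) + ((5 - 7)*(-19))*(-40)) = -75344/((-120960 + 15660 - 262080 + 33930) - 2*(-19)*(-40)) = -75344/(-333450 + 38*(-40)) = -75344/(-333450 - 1520) = -75344/(-334970) = -75344*(-1/334970) = 37672/167485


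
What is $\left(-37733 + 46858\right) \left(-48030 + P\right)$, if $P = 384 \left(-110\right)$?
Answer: $-823713750$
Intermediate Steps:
$P = -42240$
$\left(-37733 + 46858\right) \left(-48030 + P\right) = \left(-37733 + 46858\right) \left(-48030 - 42240\right) = 9125 \left(-90270\right) = -823713750$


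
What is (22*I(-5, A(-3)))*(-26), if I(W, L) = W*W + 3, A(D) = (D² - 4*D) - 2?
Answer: -16016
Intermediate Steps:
A(D) = -2 + D² - 4*D
I(W, L) = 3 + W² (I(W, L) = W² + 3 = 3 + W²)
(22*I(-5, A(-3)))*(-26) = (22*(3 + (-5)²))*(-26) = (22*(3 + 25))*(-26) = (22*28)*(-26) = 616*(-26) = -16016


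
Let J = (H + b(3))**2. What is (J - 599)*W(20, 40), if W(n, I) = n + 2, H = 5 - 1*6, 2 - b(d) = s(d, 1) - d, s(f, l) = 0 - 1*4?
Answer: -11770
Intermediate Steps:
s(f, l) = -4 (s(f, l) = 0 - 4 = -4)
b(d) = 6 + d (b(d) = 2 - (-4 - d) = 2 + (4 + d) = 6 + d)
H = -1 (H = 5 - 6 = -1)
W(n, I) = 2 + n
J = 64 (J = (-1 + (6 + 3))**2 = (-1 + 9)**2 = 8**2 = 64)
(J - 599)*W(20, 40) = (64 - 599)*(2 + 20) = -535*22 = -11770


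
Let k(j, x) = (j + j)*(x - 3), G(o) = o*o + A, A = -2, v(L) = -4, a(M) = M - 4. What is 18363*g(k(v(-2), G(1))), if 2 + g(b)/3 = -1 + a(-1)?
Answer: -440712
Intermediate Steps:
a(M) = -4 + M
G(o) = -2 + o² (G(o) = o*o - 2 = o² - 2 = -2 + o²)
k(j, x) = 2*j*(-3 + x) (k(j, x) = (2*j)*(-3 + x) = 2*j*(-3 + x))
g(b) = -24 (g(b) = -6 + 3*(-1 + (-4 - 1)) = -6 + 3*(-1 - 5) = -6 + 3*(-6) = -6 - 18 = -24)
18363*g(k(v(-2), G(1))) = 18363*(-24) = -440712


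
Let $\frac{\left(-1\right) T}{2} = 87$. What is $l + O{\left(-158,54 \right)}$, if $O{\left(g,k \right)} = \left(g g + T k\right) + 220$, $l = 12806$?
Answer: $28594$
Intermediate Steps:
$T = -174$ ($T = \left(-2\right) 87 = -174$)
$O{\left(g,k \right)} = 220 + g^{2} - 174 k$ ($O{\left(g,k \right)} = \left(g g - 174 k\right) + 220 = \left(g^{2} - 174 k\right) + 220 = 220 + g^{2} - 174 k$)
$l + O{\left(-158,54 \right)} = 12806 + \left(220 + \left(-158\right)^{2} - 9396\right) = 12806 + \left(220 + 24964 - 9396\right) = 12806 + 15788 = 28594$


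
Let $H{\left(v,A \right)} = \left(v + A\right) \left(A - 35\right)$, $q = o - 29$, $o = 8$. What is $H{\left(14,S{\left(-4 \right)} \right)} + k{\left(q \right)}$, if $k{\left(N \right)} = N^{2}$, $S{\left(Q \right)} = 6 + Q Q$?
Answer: $-27$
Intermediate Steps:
$S{\left(Q \right)} = 6 + Q^{2}$
$q = -21$ ($q = 8 - 29 = -21$)
$H{\left(v,A \right)} = \left(-35 + A\right) \left(A + v\right)$ ($H{\left(v,A \right)} = \left(A + v\right) \left(-35 + A\right) = \left(-35 + A\right) \left(A + v\right)$)
$H{\left(14,S{\left(-4 \right)} \right)} + k{\left(q \right)} = \left(\left(6 + \left(-4\right)^{2}\right)^{2} - 35 \left(6 + \left(-4\right)^{2}\right) - 490 + \left(6 + \left(-4\right)^{2}\right) 14\right) + \left(-21\right)^{2} = \left(\left(6 + 16\right)^{2} - 35 \left(6 + 16\right) - 490 + \left(6 + 16\right) 14\right) + 441 = \left(22^{2} - 770 - 490 + 22 \cdot 14\right) + 441 = \left(484 - 770 - 490 + 308\right) + 441 = -468 + 441 = -27$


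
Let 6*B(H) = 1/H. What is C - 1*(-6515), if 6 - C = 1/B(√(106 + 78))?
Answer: 6521 - 12*√46 ≈ 6439.6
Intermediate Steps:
B(H) = 1/(6*H)
C = 6 - 12*√46 (C = 6 - 1/(1/(6*(√(106 + 78)))) = 6 - 1/(1/(6*(√184))) = 6 - 1/(1/(6*((2*√46)))) = 6 - 1/((√46/92)/6) = 6 - 1/(√46/552) = 6 - 12*√46 ≈ -75.388)
C - 1*(-6515) = (6 - 12*√46) - 1*(-6515) = (6 - 12*√46) + 6515 = 6521 - 12*√46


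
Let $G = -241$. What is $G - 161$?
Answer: $-402$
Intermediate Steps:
$G - 161 = -241 - 161 = -402$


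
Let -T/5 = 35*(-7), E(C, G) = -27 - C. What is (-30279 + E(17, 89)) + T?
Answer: -29098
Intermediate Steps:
T = 1225 (T = -175*(-7) = -5*(-245) = 1225)
(-30279 + E(17, 89)) + T = (-30279 + (-27 - 1*17)) + 1225 = (-30279 + (-27 - 17)) + 1225 = (-30279 - 44) + 1225 = -30323 + 1225 = -29098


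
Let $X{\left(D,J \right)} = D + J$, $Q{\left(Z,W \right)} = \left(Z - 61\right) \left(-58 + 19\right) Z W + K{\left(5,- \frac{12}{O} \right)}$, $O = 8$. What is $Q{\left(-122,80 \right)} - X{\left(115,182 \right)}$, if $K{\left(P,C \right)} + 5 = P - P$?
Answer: $-69657422$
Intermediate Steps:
$K{\left(P,C \right)} = -5$ ($K{\left(P,C \right)} = -5 + \left(P - P\right) = -5 + 0 = -5$)
$Q{\left(Z,W \right)} = -5 + W Z \left(2379 - 39 Z\right)$ ($Q{\left(Z,W \right)} = \left(Z - 61\right) \left(-58 + 19\right) Z W - 5 = \left(-61 + Z\right) \left(-39\right) Z W - 5 = \left(2379 - 39 Z\right) Z W - 5 = Z \left(2379 - 39 Z\right) W - 5 = W Z \left(2379 - 39 Z\right) - 5 = -5 + W Z \left(2379 - 39 Z\right)$)
$Q{\left(-122,80 \right)} - X{\left(115,182 \right)} = \left(-5 - 3120 \left(-122\right)^{2} + 2379 \cdot 80 \left(-122\right)\right) - \left(115 + 182\right) = \left(-5 - 3120 \cdot 14884 - 23219040\right) - 297 = \left(-5 - 46438080 - 23219040\right) - 297 = -69657125 - 297 = -69657422$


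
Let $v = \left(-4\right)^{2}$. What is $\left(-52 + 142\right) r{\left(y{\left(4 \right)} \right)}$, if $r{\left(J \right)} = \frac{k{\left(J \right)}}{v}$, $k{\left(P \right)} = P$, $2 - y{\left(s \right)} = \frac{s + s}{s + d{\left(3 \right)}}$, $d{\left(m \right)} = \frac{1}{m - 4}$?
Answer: $- \frac{15}{4} \approx -3.75$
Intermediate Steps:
$v = 16$
$d{\left(m \right)} = \frac{1}{-4 + m}$
$y{\left(s \right)} = 2 - \frac{2 s}{-1 + s}$ ($y{\left(s \right)} = 2 - \frac{s + s}{s + \frac{1}{-4 + 3}} = 2 - \frac{2 s}{s + \frac{1}{-1}} = 2 - \frac{2 s}{s - 1} = 2 - \frac{2 s}{-1 + s}$)
$r{\left(J \right)} = \frac{J}{16}$
$\left(-52 + 142\right) r{\left(y{\left(4 \right)} \right)} = \left(-52 + 142\right) \frac{\left(-2\right) \frac{1}{-1 + 4}}{16} = 90 \frac{\left(-2\right) \frac{1}{3}}{16} = 90 \cdot \frac{1}{16} \left(- \frac{2}{3}\right) = 90 \left(- \frac{1}{24}\right) = - \frac{15}{4}$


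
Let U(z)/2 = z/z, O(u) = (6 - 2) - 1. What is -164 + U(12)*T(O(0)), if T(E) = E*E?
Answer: -146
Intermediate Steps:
O(u) = 3 (O(u) = 4 - 1 = 3)
T(E) = E²
U(z) = 2 (U(z) = 2*(z/z) = 2*1 = 2)
-164 + U(12)*T(O(0)) = -164 + 2*3² = -164 + 2*9 = -164 + 18 = -146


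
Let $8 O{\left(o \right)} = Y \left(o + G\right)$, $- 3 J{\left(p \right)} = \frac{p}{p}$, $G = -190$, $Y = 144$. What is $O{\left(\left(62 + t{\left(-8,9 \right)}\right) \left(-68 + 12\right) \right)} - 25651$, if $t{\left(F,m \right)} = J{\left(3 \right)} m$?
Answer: $-88543$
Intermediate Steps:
$J{\left(p \right)} = - \frac{1}{3}$ ($J{\left(p \right)} = - \frac{p \frac{1}{p}}{3} = \left(- \frac{1}{3}\right) 1 = - \frac{1}{3}$)
$t{\left(F,m \right)} = - \frac{m}{3}$
$O{\left(o \right)} = -3420 + 18 o$ ($O{\left(o \right)} = \frac{144 \left(o - 190\right)}{8} = \frac{144 \left(-190 + o\right)}{8} = \frac{-27360 + 144 o}{8} = -3420 + 18 o$)
$O{\left(\left(62 + t{\left(-8,9 \right)}\right) \left(-68 + 12\right) \right)} - 25651 = \left(-3420 + 18 \left(62 - 3\right) \left(-68 + 12\right)\right) - 25651 = \left(-3420 + 18 \left(62 - 3\right) \left(-56\right)\right) - 25651 = \left(-3420 + 18 \cdot 59 \left(-56\right)\right) - 25651 = \left(-3420 + 18 \left(-3304\right)\right) - 25651 = \left(-3420 - 59472\right) - 25651 = -62892 - 25651 = -88543$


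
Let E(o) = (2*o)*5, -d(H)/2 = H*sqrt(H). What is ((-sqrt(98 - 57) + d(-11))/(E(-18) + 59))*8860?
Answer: 8860*sqrt(41)/121 - 17720*I*sqrt(11)/11 ≈ 468.86 - 5342.8*I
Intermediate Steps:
d(H) = -2*H**(3/2) (d(H) = -2*H*sqrt(H) = -2*H**(3/2))
E(o) = 10*o
((-sqrt(98 - 57) + d(-11))/(E(-18) + 59))*8860 = ((-sqrt(98 - 57) - (-22)*I*sqrt(11))/(10*(-18) + 59))*8860 = ((-sqrt(41) - (-22)*I*sqrt(11))/(-180 + 59))*8860 = ((-sqrt(41) + 22*I*sqrt(11))/(-121))*8860 = ((-sqrt(41) + 22*I*sqrt(11))*(-1/121))*8860 = (sqrt(41)/121 - 2*I*sqrt(11)/11)*8860 = 8860*sqrt(41)/121 - 17720*I*sqrt(11)/11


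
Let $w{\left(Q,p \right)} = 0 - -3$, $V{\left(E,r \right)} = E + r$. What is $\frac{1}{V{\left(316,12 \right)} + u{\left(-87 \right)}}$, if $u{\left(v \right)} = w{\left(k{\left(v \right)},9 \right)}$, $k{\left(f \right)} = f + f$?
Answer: $\frac{1}{331} \approx 0.0030211$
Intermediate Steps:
$k{\left(f \right)} = 2 f$
$w{\left(Q,p \right)} = 3$ ($w{\left(Q,p \right)} = 0 + \left(4 - 1\right) = 0 + 3 = 3$)
$u{\left(v \right)} = 3$
$\frac{1}{V{\left(316,12 \right)} + u{\left(-87 \right)}} = \frac{1}{\left(316 + 12\right) + 3} = \frac{1}{328 + 3} = \frac{1}{331}$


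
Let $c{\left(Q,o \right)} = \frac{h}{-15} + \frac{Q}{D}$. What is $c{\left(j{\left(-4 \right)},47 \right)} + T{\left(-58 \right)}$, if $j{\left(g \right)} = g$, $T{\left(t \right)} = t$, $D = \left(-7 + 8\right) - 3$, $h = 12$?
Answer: $- \frac{284}{5} \approx -56.8$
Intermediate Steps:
$D = -2$ ($D = 1 - 3 = -2$)
$c{\left(Q,o \right)} = - \frac{4}{5} - \frac{Q}{2}$ ($c{\left(Q,o \right)} = \frac{12}{-15} + \frac{Q}{-2} = 12 \left(- \frac{1}{15}\right) + Q \left(- \frac{1}{2}\right) = - \frac{4}{5} - \frac{Q}{2}$)
$c{\left(j{\left(-4 \right)},47 \right)} + T{\left(-58 \right)} = \left(- \frac{4}{5} - -2\right) - 58 = \left(- \frac{4}{5} + 2\right) - 58 = \frac{6}{5} - 58 = - \frac{284}{5}$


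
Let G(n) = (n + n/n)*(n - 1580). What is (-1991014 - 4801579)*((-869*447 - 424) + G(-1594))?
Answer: -31703171197795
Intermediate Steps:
G(n) = (1 + n)*(-1580 + n) (G(n) = (n + 1)*(-1580 + n) = (1 + n)*(-1580 + n))
(-1991014 - 4801579)*((-869*447 - 424) + G(-1594)) = (-1991014 - 4801579)*((-869*447 - 424) + (-1580 + (-1594)² - 1579*(-1594))) = -6792593*((-388443 - 424) + (-1580 + 2540836 + 2516926)) = -6792593*(-388867 + 5056182) = -6792593*4667315 = -31703171197795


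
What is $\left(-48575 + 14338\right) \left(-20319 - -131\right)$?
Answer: $691176556$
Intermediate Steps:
$\left(-48575 + 14338\right) \left(-20319 - -131\right) = - 34237 \left(-20319 + \left(-4896 + 5027\right)\right) = - 34237 \left(-20319 + 131\right) = \left(-34237\right) \left(-20188\right) = 691176556$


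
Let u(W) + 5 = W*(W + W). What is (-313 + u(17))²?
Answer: 67600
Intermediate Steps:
u(W) = -5 + 2*W² (u(W) = -5 + W*(W + W) = -5 + W*(2*W) = -5 + 2*W²)
(-313 + u(17))² = (-313 + (-5 + 2*17²))² = (-313 + (-5 + 2*289))² = (-313 + (-5 + 578))² = (-313 + 573)² = 260² = 67600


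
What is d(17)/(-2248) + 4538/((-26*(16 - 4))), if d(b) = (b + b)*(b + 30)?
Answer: -334375/21918 ≈ -15.256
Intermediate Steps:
d(b) = 2*b*(30 + b) (d(b) = (2*b)*(30 + b) = 2*b*(30 + b))
d(17)/(-2248) + 4538/((-26*(16 - 4))) = (2*17*(30 + 17))/(-2248) + 4538/((-26*(16 - 4))) = (2*17*47)*(-1/2248) + 4538/((-26*12)) = 1598*(-1/2248) + 4538/(-312) = -799/1124 + 4538*(-1/312) = -799/1124 - 2269/156 = -334375/21918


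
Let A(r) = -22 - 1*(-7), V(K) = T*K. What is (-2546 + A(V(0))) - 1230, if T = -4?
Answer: -3791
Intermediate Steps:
V(K) = -4*K
A(r) = -15 (A(r) = -22 + 7 = -15)
(-2546 + A(V(0))) - 1230 = (-2546 - 15) - 1230 = -2561 - 1230 = -3791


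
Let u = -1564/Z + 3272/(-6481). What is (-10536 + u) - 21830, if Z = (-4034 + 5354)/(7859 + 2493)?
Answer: -47727958966/1069365 ≈ -44632.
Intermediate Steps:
Z = 165/1294 (Z = 1320/10352 = 1320*(1/10352) = 165/1294 ≈ 0.12751)
u = -13116891376/1069365 (u = -1564/165/1294 + 3272/(-6481) = -1564*1294/165 + 3272*(-1/6481) = -2023816/165 - 3272/6481 = -13116891376/1069365 ≈ -12266.)
(-10536 + u) - 21830 = (-10536 - 13116891376/1069365) - 21830 = -24383721016/1069365 - 21830 = -47727958966/1069365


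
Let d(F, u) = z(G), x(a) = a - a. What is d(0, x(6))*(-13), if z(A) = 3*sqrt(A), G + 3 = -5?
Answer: -78*I*sqrt(2) ≈ -110.31*I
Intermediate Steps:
G = -8 (G = -3 - 5 = -8)
x(a) = 0
d(F, u) = 6*I*sqrt(2) (d(F, u) = 3*sqrt(-8) = 3*(2*I*sqrt(2)) = 6*I*sqrt(2))
d(0, x(6))*(-13) = (6*I*sqrt(2))*(-13) = -78*I*sqrt(2)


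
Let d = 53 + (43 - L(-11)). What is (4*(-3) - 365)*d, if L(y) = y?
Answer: -40339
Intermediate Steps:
d = 107 (d = 53 + (43 - 1*(-11)) = 53 + (43 + 11) = 53 + 54 = 107)
(4*(-3) - 365)*d = (4*(-3) - 365)*107 = (-12 - 365)*107 = -377*107 = -40339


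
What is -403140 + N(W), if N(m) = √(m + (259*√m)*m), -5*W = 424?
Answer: -403140 + 2*√(-530 - 54908*I*√530)/5 ≈ -4.0282e+5 - 318.07*I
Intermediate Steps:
W = -424/5 (W = -⅕*424 = -424/5 ≈ -84.800)
N(m) = √(m + 259*m^(3/2))
-403140 + N(W) = -403140 + √(-424/5 + 259*(-424/5)^(3/2)) = -403140 + √(-424/5 + 259*(-848*I*√530/25)) = -403140 + √(-424/5 - 219632*I*√530/25)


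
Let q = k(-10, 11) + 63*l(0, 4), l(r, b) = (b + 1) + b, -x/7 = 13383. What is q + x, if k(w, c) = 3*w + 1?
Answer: -93143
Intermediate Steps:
k(w, c) = 1 + 3*w
x = -93681 (x = -7*13383 = -93681)
l(r, b) = 1 + 2*b (l(r, b) = (1 + b) + b = 1 + 2*b)
q = 538 (q = (1 + 3*(-10)) + 63*(1 + 2*4) = (1 - 30) + 63*(1 + 8) = -29 + 63*9 = -29 + 567 = 538)
q + x = 538 - 93681 = -93143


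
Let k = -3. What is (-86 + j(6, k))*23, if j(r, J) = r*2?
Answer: -1702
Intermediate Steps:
j(r, J) = 2*r
(-86 + j(6, k))*23 = (-86 + 2*6)*23 = (-86 + 12)*23 = -74*23 = -1702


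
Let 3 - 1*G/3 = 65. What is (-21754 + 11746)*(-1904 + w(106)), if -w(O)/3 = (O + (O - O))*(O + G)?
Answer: -235548288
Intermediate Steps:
G = -186 (G = 9 - 3*65 = 9 - 195 = -186)
w(O) = -3*O*(-186 + O) (w(O) = -3*(O + (O - O))*(O - 186) = -3*(O + 0)*(-186 + O) = -3*O*(-186 + O))
(-21754 + 11746)*(-1904 + w(106)) = (-21754 + 11746)*(-1904 + 3*106*(186 - 1*106)) = -10008*(-1904 + 3*106*(186 - 106)) = -10008*(-1904 + 3*106*80) = -10008*(-1904 + 25440) = -10008*23536 = -235548288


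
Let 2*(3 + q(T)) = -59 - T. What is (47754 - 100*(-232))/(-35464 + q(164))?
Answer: -141908/71157 ≈ -1.9943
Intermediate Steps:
q(T) = -65/2 - T/2 (q(T) = -3 + (-59 - T)/2 = -3 + (-59/2 - T/2) = -65/2 - T/2)
(47754 - 100*(-232))/(-35464 + q(164)) = (47754 - 100*(-232))/(-35464 + (-65/2 - ½*164)) = (47754 + 23200)/(-35464 + (-65/2 - 82)) = 70954/(-35464 - 229/2) = 70954/(-71157/2) = 70954*(-2/71157) = -141908/71157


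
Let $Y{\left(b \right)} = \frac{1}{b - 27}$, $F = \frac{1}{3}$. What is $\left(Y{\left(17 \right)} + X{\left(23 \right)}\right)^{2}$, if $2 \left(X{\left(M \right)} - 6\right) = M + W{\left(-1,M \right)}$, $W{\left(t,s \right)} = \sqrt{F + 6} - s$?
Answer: $\frac{5459}{150} + \frac{59 \sqrt{57}}{30} \approx 51.241$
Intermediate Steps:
$F = \frac{1}{3} \approx 0.33333$
$W{\left(t,s \right)} = - s + \frac{\sqrt{57}}{3}$ ($W{\left(t,s \right)} = \sqrt{\frac{1}{3} + 6} - s = \sqrt{\frac{19}{3}} - s = \frac{\sqrt{57}}{3} - s = - s + \frac{\sqrt{57}}{3}$)
$Y{\left(b \right)} = \frac{1}{-27 + b}$
$X{\left(M \right)} = 6 + \frac{\sqrt{57}}{6}$ ($X{\left(M \right)} = 6 + \frac{M - \left(M - \frac{\sqrt{57}}{3}\right)}{2} = 6 + \frac{\frac{1}{3} \sqrt{57}}{2} = 6 + \frac{\sqrt{57}}{6}$)
$\left(Y{\left(17 \right)} + X{\left(23 \right)}\right)^{2} = \left(\frac{1}{-27 + 17} + \left(6 + \frac{\sqrt{57}}{6}\right)\right)^{2} = \left(\frac{1}{-10} + \left(6 + \frac{\sqrt{57}}{6}\right)\right)^{2} = \left(- \frac{1}{10} + \left(6 + \frac{\sqrt{57}}{6}\right)\right)^{2} = \left(\frac{59}{10} + \frac{\sqrt{57}}{6}\right)^{2}$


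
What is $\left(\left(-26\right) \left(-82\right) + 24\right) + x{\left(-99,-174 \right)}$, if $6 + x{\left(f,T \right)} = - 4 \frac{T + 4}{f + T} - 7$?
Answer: $\frac{584359}{273} \approx 2140.5$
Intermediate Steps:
$x{\left(f,T \right)} = -13 - \frac{4 \left(4 + T\right)}{T + f}$ ($x{\left(f,T \right)} = -6 - \left(7 + 4 \frac{T + 4}{f + T}\right) = -6 - \left(7 + 4 \frac{4 + T}{T + f}\right) = -6 - \left(7 + \frac{4 \left(4 + T\right)}{T + f}\right) = -13 - \frac{4 \left(4 + T\right)}{T + f}$)
$\left(\left(-26\right) \left(-82\right) + 24\right) + x{\left(-99,-174 \right)} = \left(\left(-26\right) \left(-82\right) + 24\right) + \frac{-16 - -2958 - -1287}{-174 - 99} = \left(2132 + 24\right) + \frac{-16 + 2958 + 1287}{-273} = 2156 - \frac{4229}{273} = \frac{584359}{273}$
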